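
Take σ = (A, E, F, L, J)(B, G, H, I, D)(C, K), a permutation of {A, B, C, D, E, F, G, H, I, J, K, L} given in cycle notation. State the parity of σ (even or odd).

odd

The cycle lengths are 5, 5, 2.
A cycle of length ℓ contributes ℓ−1 transpositions, so σ is a product of 4 + 4 + 1 = 9 transpositions — odd.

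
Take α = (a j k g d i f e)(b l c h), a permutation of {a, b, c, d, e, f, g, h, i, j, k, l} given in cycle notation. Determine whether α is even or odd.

The cycle lengths are 8, 4.
A cycle is odd iff its length is even; α has 2 even-length cycles, so sgn(α) = (−1)^2 and α is even.

even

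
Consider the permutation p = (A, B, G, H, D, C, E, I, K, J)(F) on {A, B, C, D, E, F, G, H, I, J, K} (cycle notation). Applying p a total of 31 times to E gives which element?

E lies in the 10-cycle (A, B, G, H, D, C, E, I, K, J).
Powers repeat with period 10 on this cycle, and 31 mod 10 = 1, so p^31(E) = p^1(E).
Advancing 1 step from E: E → I.

I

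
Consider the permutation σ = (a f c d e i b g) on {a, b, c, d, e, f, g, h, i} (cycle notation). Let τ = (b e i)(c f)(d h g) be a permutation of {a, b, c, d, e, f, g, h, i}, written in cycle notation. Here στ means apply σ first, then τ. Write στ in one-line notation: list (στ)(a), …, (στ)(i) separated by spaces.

For each element, apply σ then τ: a → f → c; b → g → d; c → d → h; d → e → i; e → i → b; f → c → f; g → a → a; h → h → g; i → b → e.
So στ in one-line form is c d h i b f a g e.

c d h i b f a g e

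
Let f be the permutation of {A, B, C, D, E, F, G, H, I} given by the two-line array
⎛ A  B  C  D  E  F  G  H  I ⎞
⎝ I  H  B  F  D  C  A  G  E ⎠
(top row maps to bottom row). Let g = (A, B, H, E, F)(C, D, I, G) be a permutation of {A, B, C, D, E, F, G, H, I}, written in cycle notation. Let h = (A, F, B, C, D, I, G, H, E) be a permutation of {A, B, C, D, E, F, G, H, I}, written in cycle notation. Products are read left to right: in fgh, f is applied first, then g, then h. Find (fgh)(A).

Chase A: f(A) = I; g(I) = G; h(G) = H. Hence (fgh)(A) = H.

H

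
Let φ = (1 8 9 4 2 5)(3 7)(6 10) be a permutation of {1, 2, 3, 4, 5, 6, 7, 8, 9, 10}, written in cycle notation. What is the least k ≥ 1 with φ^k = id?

6

The cycle type of φ is (6, 2, 2).
The order is lcm(6, 2, 2) = 6.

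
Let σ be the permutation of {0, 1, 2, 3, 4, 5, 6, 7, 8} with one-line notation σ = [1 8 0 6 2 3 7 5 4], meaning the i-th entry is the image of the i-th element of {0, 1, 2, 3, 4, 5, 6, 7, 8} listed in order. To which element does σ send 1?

1 is element number 2 of the domain, and entry number 2 of the one-line form is 8, so σ(1) = 8.

8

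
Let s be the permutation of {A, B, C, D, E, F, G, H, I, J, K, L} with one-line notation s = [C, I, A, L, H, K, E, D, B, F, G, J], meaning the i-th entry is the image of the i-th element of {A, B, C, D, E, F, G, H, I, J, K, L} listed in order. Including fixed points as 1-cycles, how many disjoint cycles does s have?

3

The cycle decomposition is (A, C)(B, I)(D, L, J, F, K, G, E, H), which has 3 cycles (counting 1-cycles).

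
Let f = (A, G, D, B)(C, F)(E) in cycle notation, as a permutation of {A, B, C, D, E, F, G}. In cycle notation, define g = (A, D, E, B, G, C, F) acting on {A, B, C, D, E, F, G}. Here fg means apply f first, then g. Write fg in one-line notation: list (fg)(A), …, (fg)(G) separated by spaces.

(fg)(x) = g(f(x)). Computing each image: g(f(A)) = g(G) = C, g(f(B)) = g(A) = D, g(f(C)) = g(F) = A, g(f(D)) = g(B) = G, g(f(E)) = g(E) = B, g(f(F)) = g(C) = F, g(f(G)) = g(D) = E.
Hence fg = [C D A G B F E].

C D A G B F E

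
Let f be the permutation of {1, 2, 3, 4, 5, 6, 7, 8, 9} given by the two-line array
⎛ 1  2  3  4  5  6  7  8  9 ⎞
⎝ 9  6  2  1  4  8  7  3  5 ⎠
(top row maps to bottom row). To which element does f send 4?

1

The entry below 4 in the array is 1, so f(4) = 1.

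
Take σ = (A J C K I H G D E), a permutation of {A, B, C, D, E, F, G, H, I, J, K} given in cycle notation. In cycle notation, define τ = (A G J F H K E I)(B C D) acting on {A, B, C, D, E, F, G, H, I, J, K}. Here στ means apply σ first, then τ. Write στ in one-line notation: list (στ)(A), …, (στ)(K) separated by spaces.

F C E I G H B J K D A

Chase each element through σ then τ: A → J → F; B → B → C; C → K → E; D → E → I; E → A → G; F → F → H; G → D → B; H → G → J; I → H → K; J → C → D; K → I → A.
So στ in one-line form is F C E I G H B J K D A.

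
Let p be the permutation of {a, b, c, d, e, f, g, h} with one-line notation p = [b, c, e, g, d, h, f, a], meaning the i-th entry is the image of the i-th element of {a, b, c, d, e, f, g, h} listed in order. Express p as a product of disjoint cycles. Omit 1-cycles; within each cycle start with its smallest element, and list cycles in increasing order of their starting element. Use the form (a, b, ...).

Start at a and follow images: a → b → c → e → d → g → f → h → a, giving the cycle (a, b, c, e, d, g, f, h).
Repeating from the next unused element and collecting all non-trivial cycles gives (a, b, c, e, d, g, f, h).

(a, b, c, e, d, g, f, h)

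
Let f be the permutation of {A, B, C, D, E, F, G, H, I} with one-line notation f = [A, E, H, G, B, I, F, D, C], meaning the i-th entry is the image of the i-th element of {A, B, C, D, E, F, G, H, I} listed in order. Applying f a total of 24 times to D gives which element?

Tracing D → G → … returns to D after 6 steps, so D lies in a 6-cycle (C H D G F I).
Powers repeat with period 6 on this cycle, and 24 mod 6 = 0, so f^24(D) = f^0(D).
So f^24(D) = D.

D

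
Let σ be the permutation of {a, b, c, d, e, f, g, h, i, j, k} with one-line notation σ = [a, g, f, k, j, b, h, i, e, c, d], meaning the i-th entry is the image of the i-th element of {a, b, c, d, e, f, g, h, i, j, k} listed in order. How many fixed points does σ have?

The fixed points (elements with σ(x) = x) are {a}, so there is 1.

1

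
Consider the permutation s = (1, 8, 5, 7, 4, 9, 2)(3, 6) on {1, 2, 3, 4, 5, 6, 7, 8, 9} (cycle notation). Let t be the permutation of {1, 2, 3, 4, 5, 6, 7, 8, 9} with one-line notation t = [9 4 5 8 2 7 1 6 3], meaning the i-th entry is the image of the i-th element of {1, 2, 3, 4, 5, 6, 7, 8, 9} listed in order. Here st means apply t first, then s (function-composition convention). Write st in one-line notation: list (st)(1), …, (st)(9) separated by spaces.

(st)(x) = s(t(x)). Computing each image: s(t(1)) = s(9) = 2, s(t(2)) = s(4) = 9, s(t(3)) = s(5) = 7, s(t(4)) = s(8) = 5, s(t(5)) = s(2) = 1, s(t(6)) = s(7) = 4, s(t(7)) = s(1) = 8, s(t(8)) = s(6) = 3, s(t(9)) = s(3) = 6.
Hence st = [2 9 7 5 1 4 8 3 6].

2 9 7 5 1 4 8 3 6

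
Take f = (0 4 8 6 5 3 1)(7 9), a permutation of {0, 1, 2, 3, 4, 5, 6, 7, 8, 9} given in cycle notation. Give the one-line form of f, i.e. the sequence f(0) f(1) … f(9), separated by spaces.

4 0 2 1 8 3 5 9 6 7

Each element maps to the next entry in its cycle (wrapping to the front): 0↦4, 1↦0, 2↦2, 3↦1, 4↦8, 5↦3, 6↦5, 7↦9, 8↦6, 9↦7.
Listing these in domain order gives 4 0 2 1 8 3 5 9 6 7.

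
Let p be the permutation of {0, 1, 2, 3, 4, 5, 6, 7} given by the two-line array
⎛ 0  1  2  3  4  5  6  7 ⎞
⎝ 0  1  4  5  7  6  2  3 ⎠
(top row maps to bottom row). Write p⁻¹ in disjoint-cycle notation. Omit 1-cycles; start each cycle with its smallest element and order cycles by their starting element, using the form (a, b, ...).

The cycle decomposition of p is (2, 4, 7, 3, 5, 6).
The inverse reverses every cycle; in canonical form, p⁻¹ = (2, 6, 5, 3, 7, 4).

(2, 6, 5, 3, 7, 4)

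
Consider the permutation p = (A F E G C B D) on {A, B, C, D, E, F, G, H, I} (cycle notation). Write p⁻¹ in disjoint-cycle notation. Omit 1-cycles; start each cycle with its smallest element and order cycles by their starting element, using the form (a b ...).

(A D B C G E F)

The inverse reverses each cycle.
After reversing and putting each cycle's least element first, p⁻¹ = (A D B C G E F).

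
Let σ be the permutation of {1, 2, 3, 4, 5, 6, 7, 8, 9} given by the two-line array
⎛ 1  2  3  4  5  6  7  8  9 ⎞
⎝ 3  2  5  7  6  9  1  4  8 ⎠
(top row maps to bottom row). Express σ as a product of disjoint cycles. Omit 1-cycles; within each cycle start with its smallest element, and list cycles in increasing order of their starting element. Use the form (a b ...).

(1 3 5 6 9 8 4 7)

Start at 1 and follow images: 1 → 3 → 5 → 6 → 9 → 8 → 4 → 7 → 1, giving the cycle (1 3 5 6 9 8 4 7).
Repeating from the next unused element and collecting all non-trivial cycles gives (1 3 5 6 9 8 4 7).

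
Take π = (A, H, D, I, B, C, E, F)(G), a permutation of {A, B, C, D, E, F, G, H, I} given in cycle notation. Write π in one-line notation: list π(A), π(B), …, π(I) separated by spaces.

Each element maps to the next entry in its cycle (wrapping to the front): A→H, B→C, C→E, D→I, E→F, F→A, G→G, H→D, I→B.
So the one-line form is H C E I F A G D B.

H C E I F A G D B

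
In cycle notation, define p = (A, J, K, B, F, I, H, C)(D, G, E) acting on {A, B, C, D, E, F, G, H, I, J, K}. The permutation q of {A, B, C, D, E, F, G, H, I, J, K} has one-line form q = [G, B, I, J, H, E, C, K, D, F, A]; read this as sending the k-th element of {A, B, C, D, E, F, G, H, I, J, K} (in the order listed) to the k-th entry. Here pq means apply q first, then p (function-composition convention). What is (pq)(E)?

First apply q: q(E) = H, then p(H) = C. Thus (pq)(E) = C.

C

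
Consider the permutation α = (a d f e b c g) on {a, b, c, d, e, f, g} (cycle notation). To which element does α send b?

In the cycle (a d f e b c g), b is followed by c, so α(b) = c.

c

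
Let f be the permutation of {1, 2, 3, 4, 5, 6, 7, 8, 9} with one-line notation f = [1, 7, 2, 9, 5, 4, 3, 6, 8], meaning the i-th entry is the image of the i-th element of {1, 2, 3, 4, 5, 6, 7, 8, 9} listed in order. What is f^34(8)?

Tracing 8 → 6 → … returns to 8 after 4 steps, so 8 lies in a 4-cycle (4 9 8 6).
On a 4-cycle, f^4 is the identity, so f^34 = f^2 there (34 ≡ 2 mod 4).
Advancing 2 steps from 8: 8 → 6 → 4.

4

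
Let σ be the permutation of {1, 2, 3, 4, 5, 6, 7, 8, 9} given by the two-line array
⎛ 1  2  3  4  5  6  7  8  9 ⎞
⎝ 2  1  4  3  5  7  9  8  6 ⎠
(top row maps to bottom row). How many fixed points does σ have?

The fixed points (elements with σ(x) = x) are {5, 8}, so there are 2.

2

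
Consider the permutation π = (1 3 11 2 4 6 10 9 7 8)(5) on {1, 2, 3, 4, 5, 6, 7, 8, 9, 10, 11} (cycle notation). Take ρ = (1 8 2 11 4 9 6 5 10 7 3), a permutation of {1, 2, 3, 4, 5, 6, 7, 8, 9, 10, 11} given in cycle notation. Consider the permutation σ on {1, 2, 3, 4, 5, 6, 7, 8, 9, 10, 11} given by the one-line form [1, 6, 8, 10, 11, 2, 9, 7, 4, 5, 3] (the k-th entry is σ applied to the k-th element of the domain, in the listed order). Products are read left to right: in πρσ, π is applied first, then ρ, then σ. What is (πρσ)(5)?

(πρσ)(5) = σ(ρ(π(5))). π(5) = 5, then ρ(5) = 10, then σ(10) = 5, so the result is 5.

5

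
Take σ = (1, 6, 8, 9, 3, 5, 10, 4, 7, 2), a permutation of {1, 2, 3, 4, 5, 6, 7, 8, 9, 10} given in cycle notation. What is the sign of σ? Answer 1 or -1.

-1

The cycle lengths are 10.
A cycle of length ℓ contributes ℓ−1 transpositions, so σ is a product of 9 transpositions — odd.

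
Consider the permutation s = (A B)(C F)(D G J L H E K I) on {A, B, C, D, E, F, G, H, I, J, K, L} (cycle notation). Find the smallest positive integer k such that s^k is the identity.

8

The disjoint cycles have lengths 8, 2, 2.
The order is lcm(8, 2, 2) = 8.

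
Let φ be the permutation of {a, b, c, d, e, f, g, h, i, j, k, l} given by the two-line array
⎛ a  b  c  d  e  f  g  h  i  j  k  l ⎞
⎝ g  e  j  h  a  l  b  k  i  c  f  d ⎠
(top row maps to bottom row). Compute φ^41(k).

f

Tracing k → f → … returns to k after 5 steps, so k lies in a 5-cycle (d, h, k, f, l).
Powers repeat with period 5 on this cycle, and 41 mod 5 = 1, so φ^41(k) = φ^1(k).
Advancing 1 step from k: k → f.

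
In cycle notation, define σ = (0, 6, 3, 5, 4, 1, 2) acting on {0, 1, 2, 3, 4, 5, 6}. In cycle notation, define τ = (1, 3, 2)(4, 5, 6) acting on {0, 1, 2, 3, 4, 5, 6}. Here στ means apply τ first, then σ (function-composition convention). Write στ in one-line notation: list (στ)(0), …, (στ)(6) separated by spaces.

Chase each element through τ then σ: 0 → 0 → 6; 1 → 3 → 5; 2 → 1 → 2; 3 → 2 → 0; 4 → 5 → 4; 5 → 6 → 3; 6 → 4 → 1.
Collecting the images, στ = [6 5 2 0 4 3 1].

6 5 2 0 4 3 1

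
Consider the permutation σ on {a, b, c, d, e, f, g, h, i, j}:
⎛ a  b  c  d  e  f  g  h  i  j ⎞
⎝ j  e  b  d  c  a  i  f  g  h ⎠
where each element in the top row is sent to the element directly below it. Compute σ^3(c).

c

Tracing c → b → … returns to c after 3 steps, so c lies in a 3-cycle (b, e, c).
Since the cycle has length 3, σ^3 acts on it the same as σ^0 (3 mod 3 = 0).
So σ^3(c) = c.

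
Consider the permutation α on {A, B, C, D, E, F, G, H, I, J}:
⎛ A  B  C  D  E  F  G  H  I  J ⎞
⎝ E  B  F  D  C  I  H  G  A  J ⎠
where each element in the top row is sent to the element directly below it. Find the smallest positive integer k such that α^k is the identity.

10

The disjoint-cycle form of α has cycle lengths 5, 2, 1, 1, 1.
The order of α is the least common multiple of its cycle lengths: lcm(5, 2) = 10.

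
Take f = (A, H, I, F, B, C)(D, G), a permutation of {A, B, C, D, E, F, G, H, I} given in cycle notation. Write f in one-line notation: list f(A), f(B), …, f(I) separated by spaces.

Reading each image from the cycles: A→H, B→C, C→A, D→G, E→E, F→B, G→D, H→I, I→F.
So the one-line form is H C A G E B D I F.

H C A G E B D I F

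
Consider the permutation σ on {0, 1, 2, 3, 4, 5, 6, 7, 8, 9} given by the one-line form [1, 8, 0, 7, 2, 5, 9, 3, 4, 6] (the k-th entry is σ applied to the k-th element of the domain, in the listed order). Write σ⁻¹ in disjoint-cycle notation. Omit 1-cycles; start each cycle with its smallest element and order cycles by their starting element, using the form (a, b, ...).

(0, 2, 4, 8, 1)(3, 7)(6, 9)

First write σ in disjoint cycles: (0, 1, 8, 4, 2)(3, 7)(6, 9).
The inverse reverses every cycle; in canonical form, σ⁻¹ = (0, 2, 4, 8, 1)(3, 7)(6, 9).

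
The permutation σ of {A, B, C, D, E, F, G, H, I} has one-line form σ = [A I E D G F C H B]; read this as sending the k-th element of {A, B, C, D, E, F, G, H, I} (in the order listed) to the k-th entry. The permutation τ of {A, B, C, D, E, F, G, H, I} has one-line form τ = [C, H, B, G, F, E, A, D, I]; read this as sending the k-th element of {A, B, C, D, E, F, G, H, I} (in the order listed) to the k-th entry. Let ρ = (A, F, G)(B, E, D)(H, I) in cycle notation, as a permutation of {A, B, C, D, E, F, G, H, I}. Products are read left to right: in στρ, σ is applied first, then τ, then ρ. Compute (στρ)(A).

C

(στρ)(A) = ρ(τ(σ(A))). σ(A) = A, then τ(A) = C, then ρ(C) = C, so the result is C.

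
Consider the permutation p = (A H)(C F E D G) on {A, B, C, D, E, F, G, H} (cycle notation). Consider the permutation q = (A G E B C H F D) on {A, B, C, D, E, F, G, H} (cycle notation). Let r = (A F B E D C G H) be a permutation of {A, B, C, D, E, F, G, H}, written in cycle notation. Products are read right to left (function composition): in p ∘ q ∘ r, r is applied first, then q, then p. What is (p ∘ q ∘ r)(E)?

(p ∘ q ∘ r)(E) = p(q(r(E))). r(E) = D, then q(D) = A, then p(A) = H, so the result is H.

H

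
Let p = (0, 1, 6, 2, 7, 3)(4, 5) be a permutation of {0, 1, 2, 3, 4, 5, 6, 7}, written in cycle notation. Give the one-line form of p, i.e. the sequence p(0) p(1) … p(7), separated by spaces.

1 6 7 0 5 4 2 3

Each element maps to the next entry in its cycle (wrapping to the front): 0↦1, 1↦6, 2↦7, 3↦0, 4↦5, 5↦4, 6↦2, 7↦3.
Listing these in domain order gives 1 6 7 0 5 4 2 3.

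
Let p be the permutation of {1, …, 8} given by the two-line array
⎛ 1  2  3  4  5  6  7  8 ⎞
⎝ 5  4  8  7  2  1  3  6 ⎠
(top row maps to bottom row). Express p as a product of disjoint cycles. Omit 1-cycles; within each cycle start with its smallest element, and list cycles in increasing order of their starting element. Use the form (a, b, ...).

(1, 5, 2, 4, 7, 3, 8, 6)

Iterating p from 1 gives 1 → 5 → 2 → 4 → 7 → 3 → 8 → 6 → 1; that is the 8-cycle (1, 5, 2, 4, 7, 3, 8, 6).
Repeating from the next unused element and collecting all non-trivial cycles gives (1, 5, 2, 4, 7, 3, 8, 6).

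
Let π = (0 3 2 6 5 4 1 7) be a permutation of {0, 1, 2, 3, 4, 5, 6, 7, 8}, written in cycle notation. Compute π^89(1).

1 lies in the 8-cycle (0 3 2 6 5 4 1 7).
Since the cycle has length 8, π^89 acts on it the same as π^1 (89 mod 8 = 1).
Stepping 1 place around the cycle: 1 → 7.

7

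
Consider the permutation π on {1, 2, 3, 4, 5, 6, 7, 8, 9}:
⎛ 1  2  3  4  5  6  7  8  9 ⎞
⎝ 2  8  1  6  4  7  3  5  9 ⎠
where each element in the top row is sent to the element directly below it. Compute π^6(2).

3

Tracing 2 → 8 → … returns to 2 after 8 steps, so 2 lies in an 8-cycle (1 2 8 5 4 6 7 3).
Stepping 6 places around the cycle: 2 → 8 → 5 → 4 → 6 → 7 → 3.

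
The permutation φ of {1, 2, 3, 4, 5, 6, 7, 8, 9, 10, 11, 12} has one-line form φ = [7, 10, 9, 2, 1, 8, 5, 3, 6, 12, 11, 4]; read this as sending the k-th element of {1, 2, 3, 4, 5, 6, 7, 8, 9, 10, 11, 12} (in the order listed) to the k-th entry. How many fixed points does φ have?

1

The fixed points (elements with φ(x) = x) are {11}, so there is 1.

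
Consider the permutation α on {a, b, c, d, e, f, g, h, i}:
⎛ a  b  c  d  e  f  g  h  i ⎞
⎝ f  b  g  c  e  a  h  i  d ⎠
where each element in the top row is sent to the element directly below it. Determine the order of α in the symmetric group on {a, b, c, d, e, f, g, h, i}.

Decomposing into disjoint cycles gives cycle lengths 5, 2, 1, 1.
The order of α is the least common multiple of its cycle lengths: lcm(5, 2) = 10.

10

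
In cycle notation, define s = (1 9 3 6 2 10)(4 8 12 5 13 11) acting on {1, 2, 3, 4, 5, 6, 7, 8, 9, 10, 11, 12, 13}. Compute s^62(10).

9

10 lies in the 6-cycle (1 9 3 6 2 10).
Powers repeat with period 6 on this cycle, and 62 mod 6 = 2, so s^62(10) = s^2(10).
Advancing 2 steps from 10: 10 → 1 → 9.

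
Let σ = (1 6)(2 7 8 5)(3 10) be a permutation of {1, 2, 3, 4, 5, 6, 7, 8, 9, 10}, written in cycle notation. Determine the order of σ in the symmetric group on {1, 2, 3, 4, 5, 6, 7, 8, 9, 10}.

4

The disjoint cycles have lengths 4, 2, 2, 1, 1.
Since disjoint cycles commute, ord(σ) = lcm(4, 2, 2) = 4.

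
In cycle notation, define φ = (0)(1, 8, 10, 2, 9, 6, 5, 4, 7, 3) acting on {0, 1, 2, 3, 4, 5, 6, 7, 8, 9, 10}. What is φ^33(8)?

8 lies in the 10-cycle (1, 8, 10, 2, 9, 6, 5, 4, 7, 3).
Since the cycle has length 10, φ^33 acts on it the same as φ^3 (33 mod 10 = 3).
Stepping 3 places around the cycle: 8 → 10 → 2 → 9.

9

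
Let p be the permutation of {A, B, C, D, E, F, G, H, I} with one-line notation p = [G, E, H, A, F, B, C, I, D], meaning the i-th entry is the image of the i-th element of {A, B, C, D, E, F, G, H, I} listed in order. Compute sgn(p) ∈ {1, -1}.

In disjoint-cycle form the cycle lengths are 6, 3.
A cycle is odd iff its length is even; p has 1 even-length cycle, so sgn(p) = (−1)^1 and p is odd.

-1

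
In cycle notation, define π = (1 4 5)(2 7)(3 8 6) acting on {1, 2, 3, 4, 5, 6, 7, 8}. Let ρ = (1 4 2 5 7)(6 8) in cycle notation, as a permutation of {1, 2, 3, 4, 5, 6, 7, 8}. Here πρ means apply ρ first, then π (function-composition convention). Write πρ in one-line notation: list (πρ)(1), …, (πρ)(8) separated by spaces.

(πρ)(x) = π(ρ(x)). Computing each image: π(ρ(1)) = π(4) = 5, π(ρ(2)) = π(5) = 1, π(ρ(3)) = π(3) = 8, π(ρ(4)) = π(2) = 7, π(ρ(5)) = π(7) = 2, π(ρ(6)) = π(8) = 6, π(ρ(7)) = π(1) = 4, π(ρ(8)) = π(6) = 3.
Hence πρ = [5 1 8 7 2 6 4 3].

5 1 8 7 2 6 4 3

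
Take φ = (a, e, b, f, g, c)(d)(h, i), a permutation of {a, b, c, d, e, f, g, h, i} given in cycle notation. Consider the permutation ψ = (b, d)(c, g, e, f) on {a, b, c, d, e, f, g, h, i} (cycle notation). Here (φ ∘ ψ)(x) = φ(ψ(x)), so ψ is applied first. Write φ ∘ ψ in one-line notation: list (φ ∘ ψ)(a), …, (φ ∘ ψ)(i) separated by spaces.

e d c f g a b i h

(φ ∘ ψ)(x) = φ(ψ(x)). Computing each image: φ(ψ(a)) = φ(a) = e, φ(ψ(b)) = φ(d) = d, φ(ψ(c)) = φ(g) = c, φ(ψ(d)) = φ(b) = f, φ(ψ(e)) = φ(f) = g, φ(ψ(f)) = φ(c) = a, φ(ψ(g)) = φ(e) = b, φ(ψ(h)) = φ(h) = i, φ(ψ(i)) = φ(i) = h.
Hence φ ∘ ψ = [e d c f g a b i h].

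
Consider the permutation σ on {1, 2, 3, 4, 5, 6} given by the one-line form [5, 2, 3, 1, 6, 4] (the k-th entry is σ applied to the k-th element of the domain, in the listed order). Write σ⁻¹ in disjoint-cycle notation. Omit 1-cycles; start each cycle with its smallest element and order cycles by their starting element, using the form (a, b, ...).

(1, 4, 6, 5)

The cycle decomposition of σ is (1, 5, 6, 4).
The inverse reverses every cycle; in canonical form, σ⁻¹ = (1, 4, 6, 5).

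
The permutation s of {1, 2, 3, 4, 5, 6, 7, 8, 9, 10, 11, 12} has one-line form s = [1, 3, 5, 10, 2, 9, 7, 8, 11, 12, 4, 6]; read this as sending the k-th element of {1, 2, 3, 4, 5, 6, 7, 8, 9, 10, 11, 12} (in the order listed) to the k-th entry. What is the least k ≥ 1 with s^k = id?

Decomposing into disjoint cycles gives cycle lengths 6, 3, 1, 1, 1.
Since disjoint cycles commute, ord(s) = lcm(6, 3) = 6.

6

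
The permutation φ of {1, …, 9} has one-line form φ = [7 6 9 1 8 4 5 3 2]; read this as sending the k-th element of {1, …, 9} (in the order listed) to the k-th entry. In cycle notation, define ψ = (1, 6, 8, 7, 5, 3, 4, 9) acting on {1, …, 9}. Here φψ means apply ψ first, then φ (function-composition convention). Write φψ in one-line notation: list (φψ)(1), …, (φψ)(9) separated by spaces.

(φψ)(x) = φ(ψ(x)). Computing each image: φ(ψ(1)) = φ(6) = 4, φ(ψ(2)) = φ(2) = 6, φ(ψ(3)) = φ(4) = 1, φ(ψ(4)) = φ(9) = 2, φ(ψ(5)) = φ(3) = 9, φ(ψ(6)) = φ(8) = 3, φ(ψ(7)) = φ(5) = 8, φ(ψ(8)) = φ(7) = 5, φ(ψ(9)) = φ(1) = 7.
Hence φψ = [4 6 1 2 9 3 8 5 7].

4 6 1 2 9 3 8 5 7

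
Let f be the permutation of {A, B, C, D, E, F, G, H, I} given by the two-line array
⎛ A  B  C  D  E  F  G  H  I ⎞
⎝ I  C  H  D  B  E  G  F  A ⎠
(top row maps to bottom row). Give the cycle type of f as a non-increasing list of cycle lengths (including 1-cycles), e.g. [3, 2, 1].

[5, 2, 1, 1]

The disjoint cycles are (A I)(B C H F E)(D)(G), with lengths 5, 2, 1, 1 in non-increasing order.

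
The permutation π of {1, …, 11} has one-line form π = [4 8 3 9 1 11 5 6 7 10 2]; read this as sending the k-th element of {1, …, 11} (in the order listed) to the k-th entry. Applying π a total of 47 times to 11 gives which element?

Tracing 11 → 2 → … returns to 11 after 4 steps, so 11 lies in a 4-cycle (2 8 6 11).
On a 4-cycle, π^4 is the identity, so π^47 = π^3 there (47 ≡ 3 mod 4).
Stepping 3 places around the cycle: 11 → 2 → 8 → 6.

6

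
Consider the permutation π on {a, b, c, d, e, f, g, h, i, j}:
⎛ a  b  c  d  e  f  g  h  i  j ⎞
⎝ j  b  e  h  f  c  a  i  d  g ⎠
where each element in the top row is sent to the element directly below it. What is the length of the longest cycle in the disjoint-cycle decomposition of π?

Decomposing into disjoint cycles gives (a j g)(c e f)(d h i); the longest has length 3.

3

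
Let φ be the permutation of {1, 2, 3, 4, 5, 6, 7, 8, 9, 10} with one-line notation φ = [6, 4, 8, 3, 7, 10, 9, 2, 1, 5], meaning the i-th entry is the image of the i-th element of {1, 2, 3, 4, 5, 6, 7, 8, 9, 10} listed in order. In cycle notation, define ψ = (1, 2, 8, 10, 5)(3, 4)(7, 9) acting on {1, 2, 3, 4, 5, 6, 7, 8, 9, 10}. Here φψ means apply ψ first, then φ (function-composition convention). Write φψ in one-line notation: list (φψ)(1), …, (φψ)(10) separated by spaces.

4 2 3 8 6 10 1 5 9 7

(φψ)(x) = φ(ψ(x)). Computing each image: φ(ψ(1)) = φ(2) = 4, φ(ψ(2)) = φ(8) = 2, φ(ψ(3)) = φ(4) = 3, φ(ψ(4)) = φ(3) = 8, φ(ψ(5)) = φ(1) = 6, φ(ψ(6)) = φ(6) = 10, φ(ψ(7)) = φ(9) = 1, φ(ψ(8)) = φ(10) = 5, φ(ψ(9)) = φ(7) = 9, φ(ψ(10)) = φ(5) = 7.
Hence φψ = [4 2 3 8 6 10 1 5 9 7].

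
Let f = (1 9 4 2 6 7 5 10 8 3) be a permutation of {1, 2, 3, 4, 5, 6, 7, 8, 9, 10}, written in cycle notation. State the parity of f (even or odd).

The cycle lengths are 10.
A cycle is odd iff its length is even; f has 1 even-length cycle, so sgn(f) = (−1)^1 and f is odd.

odd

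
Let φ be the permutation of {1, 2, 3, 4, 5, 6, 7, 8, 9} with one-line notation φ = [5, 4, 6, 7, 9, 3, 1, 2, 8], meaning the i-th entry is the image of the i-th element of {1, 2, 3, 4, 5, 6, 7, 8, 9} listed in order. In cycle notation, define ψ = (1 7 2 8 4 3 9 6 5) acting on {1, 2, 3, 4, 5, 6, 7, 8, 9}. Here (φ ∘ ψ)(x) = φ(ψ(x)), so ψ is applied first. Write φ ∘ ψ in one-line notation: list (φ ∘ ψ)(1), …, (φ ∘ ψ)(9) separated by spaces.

(φ ∘ ψ)(x) = φ(ψ(x)). Computing each image: φ(ψ(1)) = φ(7) = 1, φ(ψ(2)) = φ(8) = 2, φ(ψ(3)) = φ(9) = 8, φ(ψ(4)) = φ(3) = 6, φ(ψ(5)) = φ(1) = 5, φ(ψ(6)) = φ(5) = 9, φ(ψ(7)) = φ(2) = 4, φ(ψ(8)) = φ(4) = 7, φ(ψ(9)) = φ(6) = 3.
Hence φ ∘ ψ = [1 2 8 6 5 9 4 7 3].

1 2 8 6 5 9 4 7 3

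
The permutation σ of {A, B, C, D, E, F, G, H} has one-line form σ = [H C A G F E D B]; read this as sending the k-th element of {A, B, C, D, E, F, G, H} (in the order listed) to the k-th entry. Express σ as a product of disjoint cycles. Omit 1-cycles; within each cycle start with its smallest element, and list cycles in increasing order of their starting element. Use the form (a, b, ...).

(A, H, B, C)(D, G)(E, F)

Iterating σ from A gives A → H → B → C → A; that is the 4-cycle (A, H, B, C).
Continuing from each remaining unvisited element yields (A, H, B, C)(D, G)(E, F).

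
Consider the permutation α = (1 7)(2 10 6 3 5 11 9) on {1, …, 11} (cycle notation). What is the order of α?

14

The cycle type of α is (7, 2, 1, 1).
The order of α is the least common multiple of its cycle lengths: lcm(7, 2) = 14.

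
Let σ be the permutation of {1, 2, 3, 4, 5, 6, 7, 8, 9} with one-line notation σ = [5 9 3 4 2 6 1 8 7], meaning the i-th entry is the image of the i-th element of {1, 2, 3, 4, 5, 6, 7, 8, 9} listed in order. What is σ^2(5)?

Tracing 5 → 2 → … returns to 5 after 5 steps, so 5 lies in a 5-cycle (1, 5, 2, 9, 7).
Stepping 2 places around the cycle: 5 → 2 → 9.

9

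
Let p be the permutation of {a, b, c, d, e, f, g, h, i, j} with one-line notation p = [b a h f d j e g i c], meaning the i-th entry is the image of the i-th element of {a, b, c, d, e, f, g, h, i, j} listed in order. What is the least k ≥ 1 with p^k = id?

14

Decomposing into disjoint cycles gives cycle lengths 7, 2, 1.
The order is lcm(7, 2) = 14.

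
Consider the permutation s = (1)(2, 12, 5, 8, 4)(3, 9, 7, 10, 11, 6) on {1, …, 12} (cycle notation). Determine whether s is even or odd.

The cycle lengths are 6, 5, 1.
A cycle is odd iff its length is even; s has 1 even-length cycle, so sgn(s) = (−1)^1 and s is odd.

odd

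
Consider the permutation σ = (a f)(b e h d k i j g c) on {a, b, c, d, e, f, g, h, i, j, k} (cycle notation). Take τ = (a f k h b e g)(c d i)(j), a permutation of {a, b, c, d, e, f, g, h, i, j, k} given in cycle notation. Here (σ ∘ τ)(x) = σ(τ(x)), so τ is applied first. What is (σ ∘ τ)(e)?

(σ ∘ τ)(e) = σ(τ(e)). τ(e) = g, then σ(g) = c. So (σ ∘ τ)(e) = c.

c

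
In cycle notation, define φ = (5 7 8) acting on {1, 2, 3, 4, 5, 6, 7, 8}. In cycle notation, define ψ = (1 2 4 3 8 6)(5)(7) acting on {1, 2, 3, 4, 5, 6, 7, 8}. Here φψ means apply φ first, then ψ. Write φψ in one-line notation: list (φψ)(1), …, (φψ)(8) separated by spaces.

For each element, apply φ then ψ: 1 → 1 → 2; 2 → 2 → 4; 3 → 3 → 8; 4 → 4 → 3; 5 → 7 → 7; 6 → 6 → 1; 7 → 8 → 6; 8 → 5 → 5.
So φψ in one-line form is 2 4 8 3 7 1 6 5.

2 4 8 3 7 1 6 5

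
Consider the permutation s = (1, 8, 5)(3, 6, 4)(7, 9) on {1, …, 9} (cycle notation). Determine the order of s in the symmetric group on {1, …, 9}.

The disjoint cycles have lengths 3, 3, 2, 1.
The order is lcm(3, 3, 2) = 6.

6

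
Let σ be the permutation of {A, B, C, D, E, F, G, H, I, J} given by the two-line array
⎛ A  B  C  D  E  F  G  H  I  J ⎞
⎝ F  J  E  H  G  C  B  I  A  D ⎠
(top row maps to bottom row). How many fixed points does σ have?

No element satisfies σ(x) = x, so there are 0 fixed points.

0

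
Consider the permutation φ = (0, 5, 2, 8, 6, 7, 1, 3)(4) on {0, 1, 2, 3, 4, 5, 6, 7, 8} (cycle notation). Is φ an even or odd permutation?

odd

The cycle lengths are 8, 1.
A cycle of length ℓ contributes ℓ−1 transpositions, so φ is a product of 7 transpositions — odd.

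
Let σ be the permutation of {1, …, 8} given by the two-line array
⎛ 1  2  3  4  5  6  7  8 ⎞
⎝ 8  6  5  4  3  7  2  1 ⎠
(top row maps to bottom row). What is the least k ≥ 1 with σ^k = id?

6

Decomposing into disjoint cycles gives cycle lengths 3, 2, 2, 1.
Since disjoint cycles commute, ord(σ) = lcm(3, 2, 2) = 6.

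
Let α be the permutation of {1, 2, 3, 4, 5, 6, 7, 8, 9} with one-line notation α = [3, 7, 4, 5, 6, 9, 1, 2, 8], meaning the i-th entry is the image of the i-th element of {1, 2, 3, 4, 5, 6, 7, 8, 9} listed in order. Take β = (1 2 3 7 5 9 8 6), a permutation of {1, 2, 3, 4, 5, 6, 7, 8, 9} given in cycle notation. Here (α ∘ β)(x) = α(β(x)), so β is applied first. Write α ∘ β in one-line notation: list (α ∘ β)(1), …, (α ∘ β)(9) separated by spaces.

Chase each element through β then α: 1 → 2 → 7; 2 → 3 → 4; 3 → 7 → 1; 4 → 4 → 5; 5 → 9 → 8; 6 → 1 → 3; 7 → 5 → 6; 8 → 6 → 9; 9 → 8 → 2.
Collecting the images, α ∘ β = [7 4 1 5 8 3 6 9 2].

7 4 1 5 8 3 6 9 2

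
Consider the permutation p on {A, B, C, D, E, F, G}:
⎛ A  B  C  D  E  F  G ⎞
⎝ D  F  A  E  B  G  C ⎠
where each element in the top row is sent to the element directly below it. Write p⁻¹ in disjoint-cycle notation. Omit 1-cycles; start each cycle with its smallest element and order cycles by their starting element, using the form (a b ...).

The cycle decomposition of p is (A D E B F G C).
Reversing each cycle (and rotating so the smallest element leads) gives p⁻¹ = (A C G F B E D).

(A C G F B E D)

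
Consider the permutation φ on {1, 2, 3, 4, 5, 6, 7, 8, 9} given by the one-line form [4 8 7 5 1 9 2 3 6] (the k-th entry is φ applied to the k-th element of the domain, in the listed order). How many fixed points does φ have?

0

No element satisfies φ(x) = x, so there are 0 fixed points.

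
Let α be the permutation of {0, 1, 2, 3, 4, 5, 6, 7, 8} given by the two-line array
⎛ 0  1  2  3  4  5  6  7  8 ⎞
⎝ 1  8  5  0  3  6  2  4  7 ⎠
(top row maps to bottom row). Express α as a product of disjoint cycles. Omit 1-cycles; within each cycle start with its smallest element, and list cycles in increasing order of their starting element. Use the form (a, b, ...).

Start at 0 and follow images: 0 → 1 → 8 → 7 → 4 → 3 → 0, giving the cycle (0, 1, 8, 7, 4, 3).
Continuing from each remaining unvisited element yields (0, 1, 8, 7, 4, 3)(2, 5, 6).

(0, 1, 8, 7, 4, 3)(2, 5, 6)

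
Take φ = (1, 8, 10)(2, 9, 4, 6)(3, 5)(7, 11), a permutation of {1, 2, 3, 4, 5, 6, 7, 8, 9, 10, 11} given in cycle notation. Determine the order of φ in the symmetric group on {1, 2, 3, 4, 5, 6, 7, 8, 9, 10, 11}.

The disjoint cycles have lengths 4, 3, 2, 2.
Since disjoint cycles commute, ord(φ) = lcm(4, 3, 2, 2) = 12.

12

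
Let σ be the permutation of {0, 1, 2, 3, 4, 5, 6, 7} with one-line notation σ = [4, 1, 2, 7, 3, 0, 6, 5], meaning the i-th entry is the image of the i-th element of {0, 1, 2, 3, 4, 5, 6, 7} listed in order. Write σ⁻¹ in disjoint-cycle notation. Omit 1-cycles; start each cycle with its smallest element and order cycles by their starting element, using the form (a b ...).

(0 5 7 3 4)

First write σ in disjoint cycles: (0 4 3 7 5).
The inverse reverses every cycle; in canonical form, σ⁻¹ = (0 5 7 3 4).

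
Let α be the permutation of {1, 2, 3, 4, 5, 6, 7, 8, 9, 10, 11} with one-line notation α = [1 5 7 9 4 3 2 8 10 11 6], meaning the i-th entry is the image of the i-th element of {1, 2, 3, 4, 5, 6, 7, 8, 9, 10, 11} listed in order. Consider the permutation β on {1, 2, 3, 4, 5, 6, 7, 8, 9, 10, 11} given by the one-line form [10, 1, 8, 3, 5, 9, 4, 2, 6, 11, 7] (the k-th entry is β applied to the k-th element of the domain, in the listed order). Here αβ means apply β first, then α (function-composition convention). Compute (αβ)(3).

8

First apply β: β(3) = 8, then α(8) = 8. Thus (αβ)(3) = 8.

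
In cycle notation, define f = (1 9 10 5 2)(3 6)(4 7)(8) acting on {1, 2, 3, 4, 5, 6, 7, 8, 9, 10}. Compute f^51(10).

10 lies in the 5-cycle (1 9 10 5 2).
Powers repeat with period 5 on this cycle, and 51 mod 5 = 1, so f^51(10) = f^1(10).
Stepping 1 place around the cycle: 10 → 5.

5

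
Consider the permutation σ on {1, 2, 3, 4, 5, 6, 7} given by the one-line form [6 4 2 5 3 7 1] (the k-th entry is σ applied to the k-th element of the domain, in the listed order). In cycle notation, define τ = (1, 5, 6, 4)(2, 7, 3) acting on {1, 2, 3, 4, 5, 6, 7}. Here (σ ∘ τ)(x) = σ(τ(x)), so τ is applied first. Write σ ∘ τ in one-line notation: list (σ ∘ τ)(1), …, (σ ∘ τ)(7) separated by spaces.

3 1 4 6 7 5 2

(σ ∘ τ)(x) = σ(τ(x)). Computing each image: σ(τ(1)) = σ(5) = 3, σ(τ(2)) = σ(7) = 1, σ(τ(3)) = σ(2) = 4, σ(τ(4)) = σ(1) = 6, σ(τ(5)) = σ(6) = 7, σ(τ(6)) = σ(4) = 5, σ(τ(7)) = σ(3) = 2.
Hence σ ∘ τ = [3 1 4 6 7 5 2].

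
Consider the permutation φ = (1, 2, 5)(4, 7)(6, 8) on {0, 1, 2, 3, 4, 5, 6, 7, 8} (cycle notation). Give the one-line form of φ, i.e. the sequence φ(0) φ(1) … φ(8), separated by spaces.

0 2 5 3 7 1 8 4 6

Each element maps to the next entry in its cycle (wrapping to the front): 0→0, 1→2, 2→5, 3→3, 4→7, 5→1, 6→8, 7→4, 8→6.
So the one-line form is 0 2 5 3 7 1 8 4 6.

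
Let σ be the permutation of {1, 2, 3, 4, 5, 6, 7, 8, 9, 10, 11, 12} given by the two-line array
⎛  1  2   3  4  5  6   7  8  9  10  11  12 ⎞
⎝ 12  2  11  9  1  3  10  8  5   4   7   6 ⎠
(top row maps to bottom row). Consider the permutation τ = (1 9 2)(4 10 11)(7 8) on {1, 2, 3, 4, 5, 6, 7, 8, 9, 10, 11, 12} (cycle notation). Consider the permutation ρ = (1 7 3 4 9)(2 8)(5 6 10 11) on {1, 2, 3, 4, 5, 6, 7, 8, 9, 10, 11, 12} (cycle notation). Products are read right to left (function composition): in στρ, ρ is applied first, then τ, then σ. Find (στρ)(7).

(στρ)(7) = σ(τ(ρ(7))). ρ(7) = 3, then τ(3) = 3, then σ(3) = 11, so the result is 11.

11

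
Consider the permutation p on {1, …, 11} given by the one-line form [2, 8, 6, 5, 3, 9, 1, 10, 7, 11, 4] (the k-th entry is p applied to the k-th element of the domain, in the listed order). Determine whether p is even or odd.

In disjoint-cycle form the cycle lengths are 11.
A cycle of length ℓ contributes ℓ−1 transpositions, so p is a product of 10 transpositions — even.

even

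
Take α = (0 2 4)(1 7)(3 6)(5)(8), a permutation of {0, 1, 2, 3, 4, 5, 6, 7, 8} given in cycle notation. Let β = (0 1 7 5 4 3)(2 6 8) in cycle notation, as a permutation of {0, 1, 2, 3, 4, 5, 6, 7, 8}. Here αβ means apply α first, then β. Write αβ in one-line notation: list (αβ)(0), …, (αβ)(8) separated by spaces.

6 5 3 8 1 4 0 7 2

(αβ)(x) = β(α(x)). Computing each image: β(α(0)) = β(2) = 6, β(α(1)) = β(7) = 5, β(α(2)) = β(4) = 3, β(α(3)) = β(6) = 8, β(α(4)) = β(0) = 1, β(α(5)) = β(5) = 4, β(α(6)) = β(3) = 0, β(α(7)) = β(1) = 7, β(α(8)) = β(8) = 2.
Hence αβ = [6 5 3 8 1 4 0 7 2].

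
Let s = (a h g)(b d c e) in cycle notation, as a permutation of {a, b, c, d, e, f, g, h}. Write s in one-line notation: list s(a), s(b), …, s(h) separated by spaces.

h d e c b f a g

Image by image: a→h, b→d, c→e, d→c, e→b, f→f, g→a, h→g.
So the one-line form is h d e c b f a g.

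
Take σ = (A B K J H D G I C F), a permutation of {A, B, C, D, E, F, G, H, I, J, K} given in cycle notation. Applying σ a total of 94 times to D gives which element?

D lies in the 10-cycle (A B K J H D G I C F).
Powers repeat with period 10 on this cycle, and 94 mod 10 = 4, so σ^94(D) = σ^4(D).
Stepping 4 places around the cycle: D → G → I → C → F.

F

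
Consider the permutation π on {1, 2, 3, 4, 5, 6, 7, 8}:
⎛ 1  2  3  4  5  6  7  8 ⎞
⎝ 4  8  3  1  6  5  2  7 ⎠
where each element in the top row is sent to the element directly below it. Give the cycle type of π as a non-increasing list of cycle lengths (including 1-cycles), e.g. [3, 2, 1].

[3, 2, 2, 1]

The disjoint cycles are (1, 4)(2, 8, 7)(3)(5, 6), with lengths 3, 2, 2, 1 in non-increasing order.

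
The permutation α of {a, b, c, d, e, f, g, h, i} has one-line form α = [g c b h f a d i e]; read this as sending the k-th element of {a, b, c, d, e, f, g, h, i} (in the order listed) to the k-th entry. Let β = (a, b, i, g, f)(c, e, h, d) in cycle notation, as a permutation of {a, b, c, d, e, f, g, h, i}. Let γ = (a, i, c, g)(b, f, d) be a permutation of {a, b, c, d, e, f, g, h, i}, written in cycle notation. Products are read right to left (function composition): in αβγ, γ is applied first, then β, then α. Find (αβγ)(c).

a

Chase c: γ(c) = g; β(g) = f; α(f) = a. Hence (αβγ)(c) = a.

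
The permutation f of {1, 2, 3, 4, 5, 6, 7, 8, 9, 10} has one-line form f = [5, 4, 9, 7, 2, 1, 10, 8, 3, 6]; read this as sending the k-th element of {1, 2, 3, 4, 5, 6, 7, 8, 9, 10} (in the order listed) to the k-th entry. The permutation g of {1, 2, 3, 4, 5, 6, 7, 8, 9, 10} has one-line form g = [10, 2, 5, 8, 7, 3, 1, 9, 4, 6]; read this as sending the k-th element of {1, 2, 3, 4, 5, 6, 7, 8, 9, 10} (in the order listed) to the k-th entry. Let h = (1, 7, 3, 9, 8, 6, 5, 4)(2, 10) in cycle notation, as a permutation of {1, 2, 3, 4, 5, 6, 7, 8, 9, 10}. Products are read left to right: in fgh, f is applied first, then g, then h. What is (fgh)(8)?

8

(fgh)(8) = h(g(f(8))). f(8) = 8, then g(8) = 9, then h(9) = 8, so the result is 8.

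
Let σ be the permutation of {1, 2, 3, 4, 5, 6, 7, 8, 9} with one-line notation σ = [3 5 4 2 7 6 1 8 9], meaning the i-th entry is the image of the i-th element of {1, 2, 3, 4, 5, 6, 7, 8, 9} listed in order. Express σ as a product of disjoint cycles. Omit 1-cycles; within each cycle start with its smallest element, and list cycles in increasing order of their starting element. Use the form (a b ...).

(1 3 4 2 5 7)

Iterating σ from 1 gives 1 → 3 → 4 → 2 → 5 → 7 → 1; that is the 6-cycle (1 3 4 2 5 7).
Continuing from each remaining unvisited element yields (1 3 4 2 5 7).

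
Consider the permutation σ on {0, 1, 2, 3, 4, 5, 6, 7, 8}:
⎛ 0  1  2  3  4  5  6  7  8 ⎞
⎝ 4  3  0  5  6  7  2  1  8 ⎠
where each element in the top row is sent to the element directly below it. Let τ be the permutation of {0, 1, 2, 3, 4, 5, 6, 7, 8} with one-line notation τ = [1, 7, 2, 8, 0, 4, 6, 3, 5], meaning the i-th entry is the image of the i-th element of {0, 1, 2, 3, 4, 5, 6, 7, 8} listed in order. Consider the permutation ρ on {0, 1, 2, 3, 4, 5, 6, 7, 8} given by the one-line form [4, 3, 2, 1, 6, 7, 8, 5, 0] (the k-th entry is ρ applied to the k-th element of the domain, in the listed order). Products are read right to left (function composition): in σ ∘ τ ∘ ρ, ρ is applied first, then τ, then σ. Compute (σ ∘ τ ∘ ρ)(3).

1

Chase 3: ρ(3) = 1; τ(1) = 7; σ(7) = 1. Hence (σ ∘ τ ∘ ρ)(3) = 1.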